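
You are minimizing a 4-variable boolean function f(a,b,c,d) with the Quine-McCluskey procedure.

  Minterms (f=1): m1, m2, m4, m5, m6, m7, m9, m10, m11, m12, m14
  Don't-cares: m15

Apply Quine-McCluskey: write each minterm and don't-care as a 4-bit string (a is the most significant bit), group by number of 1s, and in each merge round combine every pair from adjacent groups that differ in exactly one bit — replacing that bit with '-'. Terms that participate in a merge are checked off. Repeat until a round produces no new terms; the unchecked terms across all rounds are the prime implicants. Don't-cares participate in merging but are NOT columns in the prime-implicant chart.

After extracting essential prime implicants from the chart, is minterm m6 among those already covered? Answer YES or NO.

YES

Round 0: 0001✓ 0010✓ 0100✓ 0101✓ 0110✓ 0111✓ 1001✓ 1010✓ 1011✓ 1100✓ 1110✓ 1111✓
Round 1: -001 -010✓ -100✓ -110✓ -111✓ 0-01 0-10✓ 01-0✓ 01-1✓ 010-✓ 011-✓ 1-10✓ 1-11✓ 10-1 101-✓ 11-0✓ 111-✓
Round 2: --10 -1-0 -11- 01-- 1-1-
PIs = {--10, -001, -1-0, -11-, 0-01, 01--, 1-1-, 10-1}
Coverage chart:
  m1: -001,0-01
  m2: --10 ←essential
  m4: -1-0,01--
  m5: 0-01,01--
  m6: --10,-1-0,-11-,01--
  m7: -11-,01--
  m9: -001,10-1
  m10: --10,1-1-
  m11: 1-1-,10-1
  m12: -1-0 ←essential
  m14: --10,-1-0,-11-,1-1-
Essential: --10, -1-0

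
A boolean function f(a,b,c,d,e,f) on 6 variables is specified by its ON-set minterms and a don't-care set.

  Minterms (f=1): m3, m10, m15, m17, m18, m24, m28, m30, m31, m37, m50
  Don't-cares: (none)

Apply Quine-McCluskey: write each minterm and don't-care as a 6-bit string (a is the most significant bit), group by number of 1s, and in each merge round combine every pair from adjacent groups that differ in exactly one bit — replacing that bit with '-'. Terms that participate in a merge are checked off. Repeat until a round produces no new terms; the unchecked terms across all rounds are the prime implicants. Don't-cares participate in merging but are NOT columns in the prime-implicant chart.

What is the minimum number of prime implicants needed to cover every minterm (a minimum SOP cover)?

8

[col 0] 000011, 001010, 001111*, 010001, 010010*, 011000*, 011100*, 011110*, 011111*, 100101, 110010*
[col 1] -10010, 0-1111, 011-00, 0111-0, 01111-
Prime implicants: -10010, 0-1111, 000011, 001010, 010001, 011-00, 0111-0, 01111-, 100101
PI chart (minterm → PIs covering it):
  3 | 000011  (sole → essential)
  10 | 001010  (sole → essential)
  15 | 0-1111  (sole → essential)
  17 | 010001  (sole → essential)
  18 | -10010  (sole → essential)
  24 | 011-00  (sole → essential)
  28 | 011-00,0111-0
  30 | 0111-0,01111-
  31 | 0-1111,01111-
  37 | 100101  (sole → essential)
  50 | -10010  (sole → essential)
Essential prime implicants: -10010, 0-1111, 000011, 001010, 010001, 011-00, 100101
Petrick residual → 0111-0
Minimum SOP uses 8 PIs: bc'd'ef' + a'cdef + a'b'c'd'ef + a'b'cd'ef' + a'bc'd'e'f + a'bce'f' + a'bcdf' + ab'c'de'f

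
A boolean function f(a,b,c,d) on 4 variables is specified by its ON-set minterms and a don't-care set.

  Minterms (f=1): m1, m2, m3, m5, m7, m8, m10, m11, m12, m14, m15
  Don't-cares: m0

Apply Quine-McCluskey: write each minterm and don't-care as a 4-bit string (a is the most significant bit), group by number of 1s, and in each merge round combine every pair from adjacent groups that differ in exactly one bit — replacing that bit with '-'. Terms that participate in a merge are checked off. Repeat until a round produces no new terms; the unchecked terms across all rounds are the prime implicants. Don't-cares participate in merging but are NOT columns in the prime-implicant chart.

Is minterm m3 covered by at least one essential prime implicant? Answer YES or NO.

size-2^0 implicants → 0000(✓)  0001(✓)  0010(✓)  0011(✓)  0101(✓)  0111(✓)  1000(✓)  1010(✓)  1011(✓)  1100(✓)  1110(✓)  1111(✓)
size-2^1 implicants → -000(✓)  -010(✓)  -011(✓)  -111(✓)  0-01(✓)  0-11(✓)  00-0(✓)  00-1(✓)  000-(✓)  001-(✓)  01-1(✓)  1-00(✓)  1-10(✓)  1-11(✓)  10-0(✓)  101-(✓)  11-0(✓)  111-(✓)
size-2^2 implicants → --11  -0-0  -01-  0--1  00--  1--0  1-1-
Unchecked terms (primes): --11, -0-0, -01-, 0--1, 00--, 1--0, 1-1-
Minterm coverage:
  m1 ⊆ 0--1,00--
  m2 ⊆ -0-0,-01-,00--
  m3 ⊆ --11,-01-,0--1,00--
  m5 ⊆ 0--1 [E]
  m7 ⊆ --11,0--1
  m8 ⊆ -0-0,1--0
  m10 ⊆ -0-0,-01-,1--0,1-1-
  m11 ⊆ --11,-01-,1-1-
  m12 ⊆ 1--0 [E]
  m14 ⊆ 1--0,1-1-
  m15 ⊆ --11,1-1-
E = {0--1, 1--0}

YES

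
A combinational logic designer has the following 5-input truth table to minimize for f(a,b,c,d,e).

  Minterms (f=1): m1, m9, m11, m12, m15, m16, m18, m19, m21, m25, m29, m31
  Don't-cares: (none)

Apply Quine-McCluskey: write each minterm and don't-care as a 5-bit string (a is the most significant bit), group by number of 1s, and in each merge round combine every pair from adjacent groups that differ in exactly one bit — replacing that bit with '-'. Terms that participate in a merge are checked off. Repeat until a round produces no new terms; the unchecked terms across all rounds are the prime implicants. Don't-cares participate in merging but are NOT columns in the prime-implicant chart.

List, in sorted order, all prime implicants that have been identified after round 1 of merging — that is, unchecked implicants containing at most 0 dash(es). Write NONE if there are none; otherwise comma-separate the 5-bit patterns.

Round 0: 00001✓ 01001✓ 01011✓ 01100 01111✓ 10000✓ 10010✓ 10011✓ 10101✓ 11001✓ 11101✓ 11111✓
Round 1: -1001 -1111 0-001 01-11 010-1 1-101 100-0 1001- 11-01 111-1
PIs = {-1001, -1111, 0-001, 01-11, 010-1, 01100, 1-101, 100-0, 1001-, 11-01, 111-1}

01100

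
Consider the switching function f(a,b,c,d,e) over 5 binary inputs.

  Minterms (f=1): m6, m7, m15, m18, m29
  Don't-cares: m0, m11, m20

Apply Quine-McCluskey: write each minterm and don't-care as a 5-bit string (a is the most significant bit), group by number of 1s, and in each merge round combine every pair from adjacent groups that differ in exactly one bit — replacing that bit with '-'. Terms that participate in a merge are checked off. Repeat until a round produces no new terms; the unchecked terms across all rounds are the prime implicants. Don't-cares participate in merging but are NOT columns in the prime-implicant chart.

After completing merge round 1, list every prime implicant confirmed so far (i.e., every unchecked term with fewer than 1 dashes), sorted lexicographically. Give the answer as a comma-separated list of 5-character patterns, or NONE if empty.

Round 0: 00000 00110✓ 00111✓ 01011✓ 01111✓ 10010 10100 11101
Round 1: 0-111 0011- 01-11
PIs = {0-111, 00000, 0011-, 01-11, 10010, 10100, 11101}

00000, 10010, 10100, 11101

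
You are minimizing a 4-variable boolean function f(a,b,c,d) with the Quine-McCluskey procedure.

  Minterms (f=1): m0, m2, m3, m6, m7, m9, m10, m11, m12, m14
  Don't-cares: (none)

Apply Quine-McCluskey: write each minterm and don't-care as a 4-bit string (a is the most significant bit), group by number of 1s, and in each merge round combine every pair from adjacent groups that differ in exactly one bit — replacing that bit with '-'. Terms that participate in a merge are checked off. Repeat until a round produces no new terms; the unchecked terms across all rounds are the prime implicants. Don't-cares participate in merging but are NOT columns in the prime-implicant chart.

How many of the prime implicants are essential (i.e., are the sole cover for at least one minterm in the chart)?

size-2^0 implicants → 0000(✓)  0010(✓)  0011(✓)  0110(✓)  0111(✓)  1001(✓)  1010(✓)  1011(✓)  1100(✓)  1110(✓)
size-2^1 implicants → -010(✓)  -011(✓)  -110(✓)  0-10(✓)  0-11(✓)  00-0  001-(✓)  011-(✓)  1-10(✓)  10-1  101-(✓)  11-0
size-2^2 implicants → --10  -01-  0-1-
Unchecked terms (primes): --10, -01-, 0-1-, 00-0, 10-1, 11-0
Minterm coverage:
  m0 ⊆ 00-0 [E]
  m2 ⊆ --10,-01-,0-1-,00-0
  m3 ⊆ -01-,0-1-
  m6 ⊆ --10,0-1-
  m7 ⊆ 0-1- [E]
  m9 ⊆ 10-1 [E]
  m10 ⊆ --10,-01-
  m11 ⊆ -01-,10-1
  m12 ⊆ 11-0 [E]
  m14 ⊆ --10,11-0
E = {0-1-, 00-0, 10-1, 11-0}

4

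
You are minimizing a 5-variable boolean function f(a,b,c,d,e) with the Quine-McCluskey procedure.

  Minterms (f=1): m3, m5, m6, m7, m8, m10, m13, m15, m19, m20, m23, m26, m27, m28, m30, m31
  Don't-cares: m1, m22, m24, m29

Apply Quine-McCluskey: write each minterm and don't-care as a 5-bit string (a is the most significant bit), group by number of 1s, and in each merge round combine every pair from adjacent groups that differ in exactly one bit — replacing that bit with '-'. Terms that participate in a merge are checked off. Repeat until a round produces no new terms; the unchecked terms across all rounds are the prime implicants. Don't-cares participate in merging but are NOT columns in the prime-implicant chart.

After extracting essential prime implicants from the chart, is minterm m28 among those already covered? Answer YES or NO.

Round 0: 00001✓ 00011✓ 00101✓ 00110✓ 00111✓ 01000✓ 01010✓ 01101✓ 01111✓ 10011✓ 10100✓ 10110✓ 10111✓ 11000✓ 11010✓ 11011✓ 11100✓ 11101✓ 11110✓ 11111✓
Round 1: -0011✓ -0110✓ -0111✓ -1000✓ -1010✓ -1101✓ -1111✓ 0-101✓ 0-111✓ 00-01✓ 00-11✓ 000-1✓ 001-1✓ 0011-✓ 010-0✓ 011-1✓ 1-011✓ 1-100✓ 1-110✓ 1-111✓ 10-11✓ 101-0✓ 1011-✓ 11-00✓ 11-10✓ 11-11✓ 110-0✓ 1101-✓ 111-0✓ 111-1✓ 1110-✓ 1111-✓
Round 2: --111 -0-11 -011- -10-0 -11-1 0-1-1 00--1 1--11 1-1-0 1-11- 11--0 11-1- 111--
PIs = {--111, -0-11, -011-, -10-0, -11-1, 0-1-1, 00--1, 1--11, 1-1-0, 1-11-, 11--0, 11-1-, 111--}
Coverage chart:
  m3: -0-11,00--1
  m5: 0-1-1,00--1
  m6: -011- ←essential
  m7: --111,-0-11,-011-,0-1-1,00--1
  m8: -10-0 ←essential
  m10: -10-0 ←essential
  m13: -11-1,0-1-1
  m15: --111,-11-1,0-1-1
  m19: -0-11,1--11
  m20: 1-1-0 ←essential
  m23: --111,-0-11,-011-,1--11,1-11-
  m26: -10-0,11--0,11-1-
  m27: 1--11,11-1-
  m28: 1-1-0,11--0,111--
  m30: 1-1-0,1-11-,11--0,11-1-,111--
  m31: --111,-11-1,1--11,1-11-,11-1-,111--
Essential: -011-, -10-0, 1-1-0

YES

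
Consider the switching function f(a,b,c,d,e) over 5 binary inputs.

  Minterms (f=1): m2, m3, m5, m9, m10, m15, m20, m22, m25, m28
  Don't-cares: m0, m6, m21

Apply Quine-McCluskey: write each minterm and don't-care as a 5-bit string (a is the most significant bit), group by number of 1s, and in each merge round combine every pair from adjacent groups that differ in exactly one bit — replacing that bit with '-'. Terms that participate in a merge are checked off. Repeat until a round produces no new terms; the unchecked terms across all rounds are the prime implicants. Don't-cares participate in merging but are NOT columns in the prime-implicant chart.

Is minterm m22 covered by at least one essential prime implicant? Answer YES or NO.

NO

Round 0: 00000✓ 00010✓ 00011✓ 00101✓ 00110✓ 01001✓ 01010✓ 01111 10100✓ 10101✓ 10110✓ 11001✓ 11100✓
Round 1: -0101 -0110 -1001 0-010 00-10 000-0 0001- 1-100 101-0 1010-
PIs = {-0101, -0110, -1001, 0-010, 00-10, 000-0, 0001-, 01111, 1-100, 101-0, 1010-}
Coverage chart:
  m2: 0-010,00-10,000-0,0001-
  m3: 0001- ←essential
  m5: -0101 ←essential
  m9: -1001 ←essential
  m10: 0-010 ←essential
  m15: 01111 ←essential
  m20: 1-100,101-0,1010-
  m22: -0110,101-0
  m25: -1001 ←essential
  m28: 1-100 ←essential
Essential: -0101, -1001, 0-010, 0001-, 01111, 1-100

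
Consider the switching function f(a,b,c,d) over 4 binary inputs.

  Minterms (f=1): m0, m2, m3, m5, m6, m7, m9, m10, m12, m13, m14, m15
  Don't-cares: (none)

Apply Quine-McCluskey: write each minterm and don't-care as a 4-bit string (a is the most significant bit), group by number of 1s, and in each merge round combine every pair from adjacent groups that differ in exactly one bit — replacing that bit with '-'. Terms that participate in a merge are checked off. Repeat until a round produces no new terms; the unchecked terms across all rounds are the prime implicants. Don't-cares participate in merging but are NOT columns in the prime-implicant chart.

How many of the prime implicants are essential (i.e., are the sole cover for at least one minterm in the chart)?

Round 0: 0000✓ 0010✓ 0011✓ 0101✓ 0110✓ 0111✓ 1001✓ 1010✓ 1100✓ 1101✓ 1110✓ 1111✓
Round 1: -010✓ -101✓ -110✓ -111✓ 0-10✓ 0-11✓ 00-0 001-✓ 01-1✓ 011-✓ 1-01 1-10✓ 11-0✓ 11-1✓ 110-✓ 111-✓
Round 2: --10 -1-1 -11- 0-1- 11--
PIs = {--10, -1-1, -11-, 0-1-, 00-0, 1-01, 11--}
Coverage chart:
  m0: 00-0 ←essential
  m2: --10,0-1-,00-0
  m3: 0-1- ←essential
  m5: -1-1 ←essential
  m6: --10,-11-,0-1-
  m7: -1-1,-11-,0-1-
  m9: 1-01 ←essential
  m10: --10 ←essential
  m12: 11-- ←essential
  m13: -1-1,1-01,11--
  m14: --10,-11-,11--
  m15: -1-1,-11-,11--
Essential: --10, -1-1, 0-1-, 00-0, 1-01, 11--

6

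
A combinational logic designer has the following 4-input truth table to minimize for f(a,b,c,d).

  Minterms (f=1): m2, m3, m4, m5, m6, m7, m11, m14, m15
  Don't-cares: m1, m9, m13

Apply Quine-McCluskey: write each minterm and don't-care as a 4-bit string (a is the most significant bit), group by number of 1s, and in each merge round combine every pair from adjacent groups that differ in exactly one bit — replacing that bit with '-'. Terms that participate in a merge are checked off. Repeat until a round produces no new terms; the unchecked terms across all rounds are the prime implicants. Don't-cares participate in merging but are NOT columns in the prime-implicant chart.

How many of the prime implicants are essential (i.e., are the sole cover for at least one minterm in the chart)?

4

Round 0: 0001✓ 0010✓ 0011✓ 0100✓ 0101✓ 0110✓ 0111✓ 1001✓ 1011✓ 1101✓ 1110✓ 1111✓
Round 1: -001✓ -011✓ -101✓ -110✓ -111✓ 0-01✓ 0-10✓ 0-11✓ 00-1✓ 001-✓ 01-0✓ 01-1✓ 010-✓ 011-✓ 1-01✓ 1-11✓ 10-1✓ 11-1✓ 111-✓
Round 2: --01✓ --11✓ -0-1✓ -1-1✓ -11- 0--1✓ 0-1- 01-- 1--1✓
Round 3: ---1
PIs = {---1, -11-, 0-1-, 01--}
Coverage chart:
  m2: 0-1- ←essential
  m3: ---1,0-1-
  m4: 01-- ←essential
  m5: ---1,01--
  m6: -11-,0-1-,01--
  m7: ---1,-11-,0-1-,01--
  m11: ---1 ←essential
  m14: -11- ←essential
  m15: ---1,-11-
Essential: ---1, -11-, 0-1-, 01--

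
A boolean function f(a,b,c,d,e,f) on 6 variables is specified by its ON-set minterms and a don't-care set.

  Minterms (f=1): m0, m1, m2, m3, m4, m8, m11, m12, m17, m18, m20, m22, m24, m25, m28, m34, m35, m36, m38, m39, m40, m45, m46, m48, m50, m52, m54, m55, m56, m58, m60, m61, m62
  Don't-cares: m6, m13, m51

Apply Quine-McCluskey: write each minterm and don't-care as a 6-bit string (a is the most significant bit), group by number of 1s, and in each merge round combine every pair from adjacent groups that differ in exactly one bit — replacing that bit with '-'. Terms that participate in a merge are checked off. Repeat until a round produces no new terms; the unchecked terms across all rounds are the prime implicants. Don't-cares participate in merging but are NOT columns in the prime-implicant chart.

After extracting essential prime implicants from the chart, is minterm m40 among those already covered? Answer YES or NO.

YES

[col 0] 000000*, 000001*, 000010*, 000011*, 000100*, 000110*, 001000*, 001011*, 001100*, 001101*, 010001*, 010010*, 010100*, 010110*, 011000*, 011001*, 011100*, 100010*, 100011*, 100100*, 100110*, 100111*, 101000*, 101101*, 101110*, 110000*, 110010*, 110011*, 110100*, 110110*, 110111*, 111000*, 111010*, 111100*, 111101*, 111110*
[col 1] -00010*, -00011*, -00100*, -00110*, -01000*, -01101, -10010*, -10100*, -10110*, -11000*, -11100*, 0-0001, 0-0010*, 0-0100*, 0-0110*, 0-1000*, 0-1100*, 00-000*, 00-011, 00-100*, 000-00*, 000-10*, 0000-0*, 0000-1*, 00000-*, 00001-*, 0001-0*, 001-00*, 00110-, 01-001, 01-100*, 010-10*, 0101-0*, 011-00*, 01100-, 1-0010*, 1-0011*, 1-0100*, 1-0110*, 1-0111*, 1-1000*, 1-1101, 1-1110*, 10-110*, 100-10*, 100-11*, 10001-*, 1001-0*, 10011-*, 11-000*, 11-010*, 11-100*, 11-110*, 110-00*, 110-10*, 110-11*, 1100-0*, 11001-*, 1101-0*, 11011-*, 111-00*, 111-10*, 1110-0*, 1111-0*, 11110-
[col 2] --0010*, --0100*, --0110*, --1000, -00-10*, -0001-, -001-0*, -1-100, -10-10*, -101-0*, -11-00, 0--100, 0-0-10*, 0-01-0*, 0-1-00, 00--00, 000--0, 0000--, 1--110, 1-0-10*, 1-0-11*, 1-001-*, 1-01-0*, 1-011-*, 100-1-*, 11--00*, 11--10*, 11-0-0*, 11-1-0*, 110--0*, 110-1-*, 111--0*
[col 3] --0-10, --01-0, 1-0-1-, 11---0
Prime implicants: --0-10, --01-0, --1000, -0001-, -01101, -1-100, -11-00, 0--100, 0-0001, 0-1-00, 00--00, 00-011, 000--0, 0000--, 00110-, 01-001, 01100-, 1--110, 1-0-1-, 1-1101, 11---0, 11110-
PI chart (minterm → PIs covering it):
  0 | 00--00,000--0,0000--
  1 | 0-0001,0000--
  2 | --0-10,-0001-,000--0,0000--
  3 | -0001-,00-011,0000--
  4 | --01-0,0--100,00--00,000--0
  8 | --1000,0-1-00,00--00
  11 | 00-011  (sole → essential)
  12 | 0--100,0-1-00,00--00,00110-
  17 | 0-0001,01-001
  18 | --0-10  (sole → essential)
  20 | --01-0,-1-100,0--100
  22 | --0-10,--01-0
  24 | --1000,-11-00,0-1-00,01100-
  25 | 01-001,01100-
  28 | -1-100,-11-00,0--100,0-1-00
  34 | --0-10,-0001-,1-0-1-
  35 | -0001-,1-0-1-
  36 | --01-0  (sole → essential)
  38 | --0-10,--01-0,1--110,1-0-1-
  39 | 1-0-1-  (sole → essential)
  40 | --1000  (sole → essential)
  45 | -01101,1-1101
  46 | 1--110  (sole → essential)
  48 | 11---0  (sole → essential)
  50 | --0-10,1-0-1-,11---0
  52 | --01-0,-1-100,11---0
  54 | --0-10,--01-0,1--110,1-0-1-,11---0
  55 | 1-0-1-  (sole → essential)
  56 | --1000,-11-00,11---0
  58 | 11---0  (sole → essential)
  60 | -1-100,-11-00,11---0,11110-
  61 | 1-1101,11110-
  62 | 1--110,11---0
Essential prime implicants: --0-10, --01-0, --1000, 00-011, 1--110, 1-0-1-, 11---0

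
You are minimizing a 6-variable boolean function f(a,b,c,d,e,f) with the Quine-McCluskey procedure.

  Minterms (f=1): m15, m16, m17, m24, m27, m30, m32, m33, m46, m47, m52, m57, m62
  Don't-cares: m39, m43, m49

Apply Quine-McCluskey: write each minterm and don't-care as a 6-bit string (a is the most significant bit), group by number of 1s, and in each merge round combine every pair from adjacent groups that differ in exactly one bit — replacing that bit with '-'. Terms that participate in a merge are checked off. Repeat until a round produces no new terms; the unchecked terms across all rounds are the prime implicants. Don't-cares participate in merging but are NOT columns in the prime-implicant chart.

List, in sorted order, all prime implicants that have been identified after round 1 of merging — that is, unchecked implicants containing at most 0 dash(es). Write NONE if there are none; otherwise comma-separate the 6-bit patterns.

011011, 110100

size-2^0 implicants → 001111(✓)  010000(✓)  010001(✓)  011000(✓)  011011  011110(✓)  100000(✓)  100001(✓)  100111(✓)  101011(✓)  101110(✓)  101111(✓)  110001(✓)  110100  111001(✓)  111110(✓)
size-2^1 implicants → -01111  -10001  -11110  01-000  01000-  1-0001  1-1110  10-111  10000-  101-11  10111-  11-001
Unchecked terms (primes): -01111, -10001, -11110, 01-000, 01000-, 011011, 1-0001, 1-1110, 10-111, 10000-, 101-11, 10111-, 11-001, 110100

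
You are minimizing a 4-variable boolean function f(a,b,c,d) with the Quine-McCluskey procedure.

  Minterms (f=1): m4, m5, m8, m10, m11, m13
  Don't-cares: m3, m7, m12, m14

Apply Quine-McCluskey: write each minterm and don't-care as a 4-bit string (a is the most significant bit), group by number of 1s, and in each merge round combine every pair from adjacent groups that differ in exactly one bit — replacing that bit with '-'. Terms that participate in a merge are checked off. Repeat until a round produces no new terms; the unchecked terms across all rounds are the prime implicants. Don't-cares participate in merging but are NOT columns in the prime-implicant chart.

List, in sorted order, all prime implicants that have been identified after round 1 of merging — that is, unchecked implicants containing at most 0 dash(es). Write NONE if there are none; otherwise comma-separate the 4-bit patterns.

NONE

[col 0] 0011*, 0100*, 0101*, 0111*, 1000*, 1010*, 1011*, 1100*, 1101*, 1110*
[col 1] -011, -100*, -101*, 0-11, 01-1, 010-*, 1-00*, 1-10*, 10-0*, 101-, 11-0*, 110-*
[col 2] -10-, 1--0
Prime implicants: -011, -10-, 0-11, 01-1, 1--0, 101-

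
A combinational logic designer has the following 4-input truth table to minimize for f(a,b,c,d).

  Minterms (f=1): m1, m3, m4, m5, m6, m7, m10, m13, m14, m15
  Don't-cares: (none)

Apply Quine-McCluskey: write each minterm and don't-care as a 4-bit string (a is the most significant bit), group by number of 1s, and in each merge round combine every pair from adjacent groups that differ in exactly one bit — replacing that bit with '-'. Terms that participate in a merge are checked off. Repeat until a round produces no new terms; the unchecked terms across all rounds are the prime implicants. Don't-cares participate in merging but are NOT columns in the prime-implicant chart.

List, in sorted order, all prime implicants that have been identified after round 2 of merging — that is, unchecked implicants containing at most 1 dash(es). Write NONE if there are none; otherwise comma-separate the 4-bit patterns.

Round 0: 0001✓ 0011✓ 0100✓ 0101✓ 0110✓ 0111✓ 1010✓ 1101✓ 1110✓ 1111✓
Round 1: -101✓ -110✓ -111✓ 0-01✓ 0-11✓ 00-1✓ 01-0✓ 01-1✓ 010-✓ 011-✓ 1-10 11-1✓ 111-✓
Round 2: -1-1 -11- 0--1 01--
PIs = {-1-1, -11-, 0--1, 01--, 1-10}

1-10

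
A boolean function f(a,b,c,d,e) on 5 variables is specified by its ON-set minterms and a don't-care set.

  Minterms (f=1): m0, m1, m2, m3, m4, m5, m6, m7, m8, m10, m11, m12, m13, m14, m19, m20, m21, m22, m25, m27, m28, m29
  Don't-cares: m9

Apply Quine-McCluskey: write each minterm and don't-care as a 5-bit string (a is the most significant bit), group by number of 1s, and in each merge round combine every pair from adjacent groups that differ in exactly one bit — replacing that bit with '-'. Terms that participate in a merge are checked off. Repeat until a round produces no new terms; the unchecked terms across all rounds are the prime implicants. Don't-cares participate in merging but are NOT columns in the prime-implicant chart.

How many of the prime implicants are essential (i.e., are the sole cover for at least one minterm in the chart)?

5

size-2^0 implicants → 00000(✓)  00001(✓)  00010(✓)  00011(✓)  00100(✓)  00101(✓)  00110(✓)  00111(✓)  01000(✓)  01001(✓)  01010(✓)  01011(✓)  01100(✓)  01101(✓)  01110(✓)  10011(✓)  10100(✓)  10101(✓)  10110(✓)  11001(✓)  11011(✓)  11100(✓)  11101(✓)
size-2^1 implicants → -0011(✓)  -0100(✓)  -0101(✓)  -0110(✓)  -1001(✓)  -1011(✓)  -1100(✓)  -1101(✓)  0-000(✓)  0-001(✓)  0-010(✓)  0-011(✓)  0-100(✓)  0-101(✓)  0-110(✓)  00-00(✓)  00-01(✓)  00-10(✓)  00-11(✓)  000-0(✓)  000-1(✓)  0000-(✓)  0001-(✓)  001-0(✓)  001-1(✓)  0010-(✓)  0011-(✓)  01-00(✓)  01-01(✓)  01-10(✓)  010-0(✓)  010-1(✓)  0100-(✓)  0101-(✓)  011-0(✓)  0110-(✓)  1-011(✓)  1-100(✓)  1-101(✓)  101-0(✓)  1010-(✓)  11-01(✓)  110-1(✓)  1110-(✓)
size-2^2 implicants → --011  --100(✓)  --101(✓)  -01-0  -010-(✓)  -1-01  -10-1  -110-(✓)  0--00(✓)  0--01(✓)  0--10(✓)  0-0-0(✓)  0-0-1(✓)  0-00-(✓)  0-01-(✓)  0-1-0(✓)  0-10-(✓)  00--0(✓)  00--1(✓)  00-0-(✓)  00-1-(✓)  000--(✓)  001--(✓)  01--0(✓)  01-0-(✓)  010--(✓)  1-10-(✓)
size-2^3 implicants → --10-  0---0  0--0-  0-0--  00---
Unchecked terms (primes): --011, --10-, -01-0, -1-01, -10-1, 0---0, 0--0-, 0-0--, 00---
Minterm coverage:
  m0 ⊆ 0---0,0--0-,0-0--,00---
  m1 ⊆ 0--0-,0-0--,00---
  m2 ⊆ 0---0,0-0--,00---
  m3 ⊆ --011,0-0--,00---
  m4 ⊆ --10-,-01-0,0---0,0--0-,00---
  m5 ⊆ --10-,0--0-,00---
  m6 ⊆ -01-0,0---0,00---
  m7 ⊆ 00--- [E]
  m8 ⊆ 0---0,0--0-,0-0--
  m10 ⊆ 0---0,0-0--
  m11 ⊆ --011,-10-1,0-0--
  m12 ⊆ --10-,0---0,0--0-
  m13 ⊆ --10-,-1-01,0--0-
  m14 ⊆ 0---0 [E]
  m19 ⊆ --011 [E]
  m20 ⊆ --10-,-01-0
  m21 ⊆ --10- [E]
  m22 ⊆ -01-0 [E]
  m25 ⊆ -1-01,-10-1
  m27 ⊆ --011,-10-1
  m28 ⊆ --10- [E]
  m29 ⊆ --10-,-1-01
E = {--011, --10-, -01-0, 0---0, 00---}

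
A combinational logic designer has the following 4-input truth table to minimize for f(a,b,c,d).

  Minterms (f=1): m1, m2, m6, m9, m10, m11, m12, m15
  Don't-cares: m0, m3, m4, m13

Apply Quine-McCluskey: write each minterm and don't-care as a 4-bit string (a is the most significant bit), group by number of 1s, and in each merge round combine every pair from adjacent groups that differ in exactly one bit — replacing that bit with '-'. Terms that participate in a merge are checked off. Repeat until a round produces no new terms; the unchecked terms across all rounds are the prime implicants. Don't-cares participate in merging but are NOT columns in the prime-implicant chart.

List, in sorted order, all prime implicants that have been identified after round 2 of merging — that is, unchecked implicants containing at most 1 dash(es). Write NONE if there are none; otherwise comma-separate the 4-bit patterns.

-100, 110-

[col 0] 0000*, 0001*, 0010*, 0011*, 0100*, 0110*, 1001*, 1010*, 1011*, 1100*, 1101*, 1111*
[col 1] -001*, -010*, -011*, -100, 0-00*, 0-10*, 00-0*, 00-1*, 000-*, 001-*, 01-0*, 1-01*, 1-11*, 10-1*, 101-*, 11-1*, 110-
[col 2] -0-1, -01-, 0--0, 00--, 1--1
Prime implicants: -0-1, -01-, -100, 0--0, 00--, 1--1, 110-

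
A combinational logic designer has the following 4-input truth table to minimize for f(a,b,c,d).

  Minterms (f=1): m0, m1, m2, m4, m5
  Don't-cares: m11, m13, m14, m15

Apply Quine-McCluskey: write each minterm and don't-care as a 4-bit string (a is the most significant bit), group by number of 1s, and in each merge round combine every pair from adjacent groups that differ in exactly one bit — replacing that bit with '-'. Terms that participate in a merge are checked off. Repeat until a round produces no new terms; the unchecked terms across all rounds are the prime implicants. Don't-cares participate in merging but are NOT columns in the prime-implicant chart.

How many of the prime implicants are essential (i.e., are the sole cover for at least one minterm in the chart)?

Round 0: 0000✓ 0001✓ 0010✓ 0100✓ 0101✓ 1011✓ 1101✓ 1110✓ 1111✓
Round 1: -101 0-00✓ 0-01✓ 00-0 000-✓ 010-✓ 1-11 11-1 111-
Round 2: 0-0-
PIs = {-101, 0-0-, 00-0, 1-11, 11-1, 111-}
Coverage chart:
  m0: 0-0-,00-0
  m1: 0-0- ←essential
  m2: 00-0 ←essential
  m4: 0-0- ←essential
  m5: -101,0-0-
Essential: 0-0-, 00-0

2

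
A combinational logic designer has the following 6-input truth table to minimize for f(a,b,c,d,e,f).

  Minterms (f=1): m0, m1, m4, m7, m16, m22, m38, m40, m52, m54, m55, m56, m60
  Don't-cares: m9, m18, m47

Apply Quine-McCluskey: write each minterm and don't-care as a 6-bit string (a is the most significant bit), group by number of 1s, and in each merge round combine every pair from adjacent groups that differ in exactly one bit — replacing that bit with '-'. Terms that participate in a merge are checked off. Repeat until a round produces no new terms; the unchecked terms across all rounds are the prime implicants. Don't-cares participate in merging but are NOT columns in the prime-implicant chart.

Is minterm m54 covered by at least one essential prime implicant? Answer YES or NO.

YES

size-2^0 implicants → 000000(✓)  000001(✓)  000100(✓)  000111  001001(✓)  010000(✓)  010010(✓)  010110(✓)  100110(✓)  101000(✓)  101111  110100(✓)  110110(✓)  110111(✓)  111000(✓)  111100(✓)
size-2^1 implicants → -10110  0-0000  00-001  000-00  00000-  010-10  0100-0  1-0110  1-1000  11-100  1101-0  11011-  111-00
Unchecked terms (primes): -10110, 0-0000, 00-001, 000-00, 00000-, 000111, 010-10, 0100-0, 1-0110, 1-1000, 101111, 11-100, 1101-0, 11011-, 111-00
Minterm coverage:
  m0 ⊆ 0-0000,000-00,00000-
  m1 ⊆ 00-001,00000-
  m4 ⊆ 000-00 [E]
  m7 ⊆ 000111 [E]
  m16 ⊆ 0-0000,0100-0
  m22 ⊆ -10110,010-10
  m38 ⊆ 1-0110 [E]
  m40 ⊆ 1-1000 [E]
  m52 ⊆ 11-100,1101-0
  m54 ⊆ -10110,1-0110,1101-0,11011-
  m55 ⊆ 11011- [E]
  m56 ⊆ 1-1000,111-00
  m60 ⊆ 11-100,111-00
E = {000-00, 000111, 1-0110, 1-1000, 11011-}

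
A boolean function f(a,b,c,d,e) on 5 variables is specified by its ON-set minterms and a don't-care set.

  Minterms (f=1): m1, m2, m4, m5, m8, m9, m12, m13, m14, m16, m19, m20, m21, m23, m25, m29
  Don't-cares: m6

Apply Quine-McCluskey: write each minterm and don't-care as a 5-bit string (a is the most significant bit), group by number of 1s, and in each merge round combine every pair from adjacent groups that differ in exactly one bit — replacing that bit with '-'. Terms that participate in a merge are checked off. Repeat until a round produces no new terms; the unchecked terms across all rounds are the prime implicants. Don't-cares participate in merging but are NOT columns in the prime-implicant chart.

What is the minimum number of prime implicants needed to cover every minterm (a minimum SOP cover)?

8

size-2^0 implicants → 00001(✓)  00010(✓)  00100(✓)  00101(✓)  00110(✓)  01000(✓)  01001(✓)  01100(✓)  01101(✓)  01110(✓)  10000(✓)  10011(✓)  10100(✓)  10101(✓)  10111(✓)  11001(✓)  11101(✓)
size-2^1 implicants → -0100(✓)  -0101(✓)  -1001(✓)  -1101(✓)  0-001(✓)  0-100(✓)  0-101(✓)  0-110(✓)  00-01(✓)  00-10  001-0(✓)  0010-(✓)  01-00(✓)  01-01(✓)  0100-(✓)  011-0(✓)  0110-(✓)  1-101(✓)  10-00  10-11  101-1  1010-(✓)  11-01(✓)
size-2^2 implicants → --101  -010-  -1-01  0--01  0-1-0  0-10-  01-0-
Unchecked terms (primes): --101, -010-, -1-01, 0--01, 0-1-0, 0-10-, 00-10, 01-0-, 10-00, 10-11, 101-1
Minterm coverage:
  m1 ⊆ 0--01 [E]
  m2 ⊆ 00-10 [E]
  m4 ⊆ -010-,0-1-0,0-10-
  m5 ⊆ --101,-010-,0--01,0-10-
  m8 ⊆ 01-0- [E]
  m9 ⊆ -1-01,0--01,01-0-
  m12 ⊆ 0-1-0,0-10-,01-0-
  m13 ⊆ --101,-1-01,0--01,0-10-,01-0-
  m14 ⊆ 0-1-0 [E]
  m16 ⊆ 10-00 [E]
  m19 ⊆ 10-11 [E]
  m20 ⊆ -010-,10-00
  m21 ⊆ --101,-010-,101-1
  m23 ⊆ 10-11,101-1
  m25 ⊆ -1-01 [E]
  m29 ⊆ --101,-1-01
E = {-1-01, 0--01, 0-1-0, 00-10, 01-0-, 10-00, 10-11}
Petrick residual → --101
Cover = cd'e + bd'e + a'd'e + a'ce' + a'b'de' + a'bd' + ab'd'e' + ab'de  |cover|=8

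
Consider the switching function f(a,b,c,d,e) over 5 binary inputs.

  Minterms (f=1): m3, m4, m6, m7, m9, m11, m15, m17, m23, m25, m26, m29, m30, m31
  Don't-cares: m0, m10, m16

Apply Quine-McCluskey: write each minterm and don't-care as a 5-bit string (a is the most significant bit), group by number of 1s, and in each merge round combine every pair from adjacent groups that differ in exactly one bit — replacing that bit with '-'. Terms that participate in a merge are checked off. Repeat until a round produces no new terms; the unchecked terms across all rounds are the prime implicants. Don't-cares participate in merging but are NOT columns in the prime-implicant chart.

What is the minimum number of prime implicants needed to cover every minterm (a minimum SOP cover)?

[col 0] 00000*, 00011*, 00100*, 00110*, 00111*, 01001*, 01010*, 01011*, 01111*, 10000*, 10001*, 10111*, 11001*, 11010*, 11101*, 11110*, 11111*
[col 1] -0000, -0111*, -1001, -1010, -1111*, 0-011*, 0-111*, 00-00, 00-11*, 001-0, 0011-, 01-11*, 010-1, 0101-, 1-001, 1-111*, 1000-, 11-01, 11-10, 111-1, 1111-
[col 2] --111, 0--11
Prime implicants: --111, -0000, -1001, -1010, 0--11, 00-00, 001-0, 0011-, 010-1, 0101-, 1-001, 1000-, 11-01, 11-10, 111-1, 1111-
PI chart (minterm → PIs covering it):
  3 | 0--11  (sole → essential)
  4 | 00-00,001-0
  6 | 001-0,0011-
  7 | --111,0--11,0011-
  9 | -1001,010-1
  11 | 0--11,010-1,0101-
  15 | --111,0--11
  17 | 1-001,1000-
  23 | --111  (sole → essential)
  25 | -1001,1-001,11-01
  26 | -1010,11-10
  29 | 11-01,111-1
  30 | 11-10,1111-
  31 | --111,111-1,1111-
Essential prime implicants: --111, 0--11
Petrick residual → -1001, 001-0, 1-001, 11-01, 11-10
Minimum SOP uses 7 PIs: cde + bc'd'e + a'de + a'b'ce' + ac'd'e + abd'e + abde'

7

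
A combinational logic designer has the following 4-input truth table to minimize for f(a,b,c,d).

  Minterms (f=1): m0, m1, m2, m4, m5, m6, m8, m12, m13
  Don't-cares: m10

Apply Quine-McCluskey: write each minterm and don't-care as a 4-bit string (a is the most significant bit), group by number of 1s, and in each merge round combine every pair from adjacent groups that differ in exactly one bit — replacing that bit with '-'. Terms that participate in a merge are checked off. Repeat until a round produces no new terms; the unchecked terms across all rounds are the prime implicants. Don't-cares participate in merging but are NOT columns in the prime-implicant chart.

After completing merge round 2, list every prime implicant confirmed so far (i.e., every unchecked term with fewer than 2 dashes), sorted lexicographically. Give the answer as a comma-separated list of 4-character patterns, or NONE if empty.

[col 0] 0000*, 0001*, 0010*, 0100*, 0101*, 0110*, 1000*, 1010*, 1100*, 1101*
[col 1] -000*, -010*, -100*, -101*, 0-00*, 0-01*, 0-10*, 00-0*, 000-*, 01-0*, 010-*, 1-00*, 10-0*, 110-*
[col 2] --00, -0-0, -10-, 0--0, 0-0-
Prime implicants: --00, -0-0, -10-, 0--0, 0-0-

NONE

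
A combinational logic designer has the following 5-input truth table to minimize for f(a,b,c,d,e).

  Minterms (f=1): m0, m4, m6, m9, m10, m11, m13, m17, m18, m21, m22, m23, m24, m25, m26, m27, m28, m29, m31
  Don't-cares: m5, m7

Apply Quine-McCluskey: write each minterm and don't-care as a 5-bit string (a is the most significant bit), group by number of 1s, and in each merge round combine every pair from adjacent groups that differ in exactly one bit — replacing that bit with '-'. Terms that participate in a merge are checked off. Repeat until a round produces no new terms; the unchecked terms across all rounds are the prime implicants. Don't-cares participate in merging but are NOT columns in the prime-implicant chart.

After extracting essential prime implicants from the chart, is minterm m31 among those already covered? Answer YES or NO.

[col 0] 00000*, 00100*, 00101*, 00110*, 00111*, 01001*, 01010*, 01011*, 01101*, 10001*, 10010*, 10101*, 10110*, 10111*, 11000*, 11001*, 11010*, 11011*, 11100*, 11101*, 11111*
[col 1] -0101*, -0110*, -0111*, -1001*, -1010*, -1011*, -1101*, 0-101*, 00-00, 001-0*, 001-1*, 0010-*, 0011-*, 01-01*, 010-1*, 0101-*, 1-001*, 1-010, 1-101*, 1-111*, 10-01*, 10-10, 101-1*, 1011-*, 11-00*, 11-01*, 11-11*, 110-0*, 110-1*, 1100-*, 1101-*, 111-1*, 1110-*
[col 2] --101, -01-1, -011-, -1-01, -10-1, -101-, 001--, 1--01, 1-1-1, 11--1, 11-0-, 110--
Prime implicants: --101, -01-1, -011-, -1-01, -10-1, -101-, 00-00, 001--, 1--01, 1-010, 1-1-1, 10-10, 11--1, 11-0-, 110--
PI chart (minterm → PIs covering it):
  0 | 00-00  (sole → essential)
  4 | 00-00,001--
  6 | -011-,001--
  9 | -1-01,-10-1
  10 | -101-  (sole → essential)
  11 | -10-1,-101-
  13 | --101,-1-01
  17 | 1--01  (sole → essential)
  18 | 1-010,10-10
  21 | --101,-01-1,1--01,1-1-1
  22 | -011-,10-10
  23 | -01-1,-011-,1-1-1
  24 | 11-0-,110--
  25 | -1-01,-10-1,1--01,11--1,11-0-,110--
  26 | -101-,1-010,110--
  27 | -10-1,-101-,11--1,110--
  28 | 11-0-  (sole → essential)
  29 | --101,-1-01,1--01,1-1-1,11--1,11-0-
  31 | 1-1-1,11--1
Essential prime implicants: -101-, 00-00, 1--01, 11-0-

NO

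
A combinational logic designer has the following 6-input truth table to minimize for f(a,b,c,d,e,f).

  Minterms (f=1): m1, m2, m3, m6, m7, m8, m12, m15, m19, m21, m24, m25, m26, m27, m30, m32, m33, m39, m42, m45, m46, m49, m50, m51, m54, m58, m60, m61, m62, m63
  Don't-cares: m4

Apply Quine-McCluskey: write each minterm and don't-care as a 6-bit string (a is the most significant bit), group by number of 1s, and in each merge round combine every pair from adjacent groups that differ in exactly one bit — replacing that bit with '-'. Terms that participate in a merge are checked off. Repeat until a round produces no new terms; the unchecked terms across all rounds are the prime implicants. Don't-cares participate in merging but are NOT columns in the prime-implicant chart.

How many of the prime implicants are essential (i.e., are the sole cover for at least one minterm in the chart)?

11

Round 0: 000001✓ 000010✓ 000011✓ 000100✓ 000110✓ 000111✓ 001000✓ 001100✓ 001111✓ 010011✓ 010101 011000✓ 011001✓ 011010✓ 011011✓ 011110✓ 100000✓ 100001✓ 100111✓ 101010✓ 101101✓ 101110✓ 110001✓ 110010✓ 110011✓ 110110✓ 111010✓ 111100✓ 111101✓ 111110✓ 111111✓
Round 1: -00001 -00111 -10011 -11010✓ -11110✓ 0-0011 0-1000 00-100 00-111 000-10✓ 000-11✓ 0000-1 00001-✓ 0001-0 00011-✓ 001-00 01-011 011-10✓ 0110-0✓ 0110-1✓ 01100-✓ 01101-✓ 1-0001 1-1010✓ 1-1101 1-1110✓ 10000- 101-10✓ 11-010✓ 11-110✓ 110-10✓ 1100-1 11001- 111-10✓ 1111-0✓ 1111-1✓ 11110-✓ 11111-✓
Round 2: -11-10 000-1- 0110-- 1-1-10 11--10 1111--
PIs = {-00001, -00111, -10011, -11-10, 0-0011, 0-1000, 00-100, 00-111, 000-1-, 0000-1, 0001-0, 001-00, 01-011, 010101, 0110--, 1-0001, 1-1-10, 1-1101, 10000-, 11--10, 1100-1, 11001-, 1111--}
Coverage chart:
  m1: -00001,0000-1
  m2: 000-1- ←essential
  m3: 0-0011,000-1-,0000-1
  m6: 000-1-,0001-0
  m7: -00111,00-111,000-1-
  m8: 0-1000,001-00
  m12: 00-100,001-00
  m15: 00-111 ←essential
  m19: -10011,0-0011,01-011
  m21: 010101 ←essential
  m24: 0-1000,0110--
  m25: 0110-- ←essential
  m26: -11-10,0110--
  m27: 01-011,0110--
  m30: -11-10 ←essential
  m32: 10000- ←essential
  m33: -00001,1-0001,10000-
  m39: -00111 ←essential
  m42: 1-1-10 ←essential
  m45: 1-1101 ←essential
  m46: 1-1-10 ←essential
  m49: 1-0001,1100-1
  m50: 11--10,11001-
  m51: -10011,1100-1,11001-
  m54: 11--10 ←essential
  m58: -11-10,1-1-10,11--10
  m60: 1111-- ←essential
  m61: 1-1101,1111--
  m62: -11-10,1-1-10,11--10,1111--
  m63: 1111-- ←essential
Essential: -00111, -11-10, 00-111, 000-1-, 010101, 0110--, 1-1-10, 1-1101, 10000-, 11--10, 1111--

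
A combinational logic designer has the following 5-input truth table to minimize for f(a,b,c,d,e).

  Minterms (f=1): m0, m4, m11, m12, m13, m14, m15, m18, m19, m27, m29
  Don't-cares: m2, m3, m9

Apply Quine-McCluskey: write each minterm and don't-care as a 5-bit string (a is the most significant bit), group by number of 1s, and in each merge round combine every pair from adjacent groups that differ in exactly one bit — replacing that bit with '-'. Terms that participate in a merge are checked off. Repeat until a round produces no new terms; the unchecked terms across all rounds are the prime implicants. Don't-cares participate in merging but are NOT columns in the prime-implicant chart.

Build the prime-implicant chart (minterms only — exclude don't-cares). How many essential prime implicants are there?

Round 0: 00000✓ 00010✓ 00011✓ 00100✓ 01001✓ 01011✓ 01100✓ 01101✓ 01110✓ 01111✓ 10010✓ 10011✓ 11011✓ 11101✓
Round 1: -0010✓ -0011✓ -1011✓ -1101 0-011✓ 0-100 00-00 000-0 0001-✓ 01-01✓ 01-11✓ 010-1✓ 011-0✓ 011-1✓ 0110-✓ 0111-✓ 1-011✓ 1001-✓
Round 2: --011 -001- 01--1 011--
PIs = {--011, -001-, -1101, 0-100, 00-00, 000-0, 01--1, 011--}
Coverage chart:
  m0: 00-00,000-0
  m4: 0-100,00-00
  m11: --011,01--1
  m12: 0-100,011--
  m13: -1101,01--1,011--
  m14: 011-- ←essential
  m15: 01--1,011--
  m18: -001- ←essential
  m19: --011,-001-
  m27: --011 ←essential
  m29: -1101 ←essential
Essential: --011, -001-, -1101, 011--

4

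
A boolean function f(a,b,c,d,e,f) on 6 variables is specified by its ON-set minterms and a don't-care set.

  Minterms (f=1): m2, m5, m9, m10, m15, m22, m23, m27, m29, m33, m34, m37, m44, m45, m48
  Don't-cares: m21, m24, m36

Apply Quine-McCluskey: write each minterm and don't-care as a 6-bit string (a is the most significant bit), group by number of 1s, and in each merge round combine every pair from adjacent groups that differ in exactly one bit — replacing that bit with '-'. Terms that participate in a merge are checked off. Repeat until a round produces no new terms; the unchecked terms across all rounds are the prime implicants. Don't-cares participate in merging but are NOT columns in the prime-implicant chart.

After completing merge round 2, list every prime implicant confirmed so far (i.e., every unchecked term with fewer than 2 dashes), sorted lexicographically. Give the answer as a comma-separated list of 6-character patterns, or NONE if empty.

size-2^0 implicants → 000010(✓)  000101(✓)  001001  001010(✓)  001111  010101(✓)  010110(✓)  010111(✓)  011000  011011  011101(✓)  100001(✓)  100010(✓)  100100(✓)  100101(✓)  101100(✓)  101101(✓)  110000
size-2^1 implicants → -00010  -00101  0-0101  00-010  01-101  0101-1  01011-  10-100(✓)  10-101(✓)  100-01  10010-(✓)  10110-(✓)
size-2^2 implicants → 10-10-
Unchecked terms (primes): -00010, -00101, 0-0101, 00-010, 001001, 001111, 01-101, 0101-1, 01011-, 011000, 011011, 10-10-, 100-01, 110000

-00010, -00101, 0-0101, 00-010, 001001, 001111, 01-101, 0101-1, 01011-, 011000, 011011, 100-01, 110000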